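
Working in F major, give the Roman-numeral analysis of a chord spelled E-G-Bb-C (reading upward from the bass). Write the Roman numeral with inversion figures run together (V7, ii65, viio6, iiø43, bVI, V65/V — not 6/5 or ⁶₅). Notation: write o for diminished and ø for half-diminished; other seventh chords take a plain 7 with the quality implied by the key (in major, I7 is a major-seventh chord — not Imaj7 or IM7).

The pitches C-E-G-Bb form a dominant seventh chord rooted on C.
C is scale degree 5 in F major, and a dominant seventh chord on that degree is written V7.
With E in the bass the chord is in first inversion, so the figured bass is 65.

V65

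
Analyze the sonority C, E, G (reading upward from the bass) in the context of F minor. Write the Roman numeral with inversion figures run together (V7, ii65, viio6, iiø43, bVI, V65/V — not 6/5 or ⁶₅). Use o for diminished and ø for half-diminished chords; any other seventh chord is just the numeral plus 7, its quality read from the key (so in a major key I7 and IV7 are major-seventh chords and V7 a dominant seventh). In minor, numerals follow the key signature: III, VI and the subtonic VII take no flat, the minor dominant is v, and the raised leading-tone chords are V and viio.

V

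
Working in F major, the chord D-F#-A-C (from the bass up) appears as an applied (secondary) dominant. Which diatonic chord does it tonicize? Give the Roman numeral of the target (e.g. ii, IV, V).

The chord is a dominant seventh chord on D.
A dominant resolves down a perfect fifth: D → G. In F major, G is scale degree 2, i.e. ii.

ii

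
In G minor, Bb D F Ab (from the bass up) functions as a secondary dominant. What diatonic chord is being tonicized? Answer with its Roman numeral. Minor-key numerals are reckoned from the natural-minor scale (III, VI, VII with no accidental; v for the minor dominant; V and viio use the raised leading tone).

VI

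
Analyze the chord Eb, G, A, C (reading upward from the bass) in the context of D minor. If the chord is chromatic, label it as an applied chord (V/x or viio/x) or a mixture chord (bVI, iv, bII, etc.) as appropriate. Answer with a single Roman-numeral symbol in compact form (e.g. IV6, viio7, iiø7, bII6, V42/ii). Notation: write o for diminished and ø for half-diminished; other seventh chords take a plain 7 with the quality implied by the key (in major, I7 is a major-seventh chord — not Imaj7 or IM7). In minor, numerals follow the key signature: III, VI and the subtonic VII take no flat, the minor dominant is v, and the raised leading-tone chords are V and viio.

Stacked in thirds the chord is A-C-Eb-G: a half-diminished seventh chord on A.
A sits a half step below Bb (VI in D minor); a diminished chord there is the applied leading-tone chord of VI.
With Eb in the bass the chord is in second inversion, so the figured bass is 43.

viiø43/VI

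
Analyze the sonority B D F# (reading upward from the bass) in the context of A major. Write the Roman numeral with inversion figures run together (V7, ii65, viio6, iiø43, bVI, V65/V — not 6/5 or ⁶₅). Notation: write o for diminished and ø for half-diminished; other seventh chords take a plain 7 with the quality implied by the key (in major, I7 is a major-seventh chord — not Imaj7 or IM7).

Stacked in thirds the chord is B-D-F#: a minor triad on B.
B is scale degree 2 in A major, and a minor triad on that degree is written ii.

ii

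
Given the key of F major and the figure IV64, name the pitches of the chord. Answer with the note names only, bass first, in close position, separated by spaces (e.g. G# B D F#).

In F major, the subdominant is Bb, and the diatonic chord built there is a major triad.
That chord is spelled Bb-D-F.
With the 64 figure the chord is in second inversion; from the bass F upward in close position it reads F-Bb-D.

F Bb D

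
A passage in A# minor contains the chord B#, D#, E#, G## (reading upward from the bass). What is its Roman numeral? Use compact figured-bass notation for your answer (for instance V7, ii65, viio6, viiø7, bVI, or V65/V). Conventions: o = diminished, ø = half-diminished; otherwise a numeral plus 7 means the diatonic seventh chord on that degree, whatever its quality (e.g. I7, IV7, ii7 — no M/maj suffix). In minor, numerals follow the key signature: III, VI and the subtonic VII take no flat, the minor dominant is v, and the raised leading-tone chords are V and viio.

V43

Stacked in thirds the chord is E#-G##-B#-D#: a dominant seventh chord on E#.
E# is scale degree 5 in A# minor, and a dominant seventh chord on that degree is written V7.
With B# in the bass the chord is in second inversion, so the figured bass is 43.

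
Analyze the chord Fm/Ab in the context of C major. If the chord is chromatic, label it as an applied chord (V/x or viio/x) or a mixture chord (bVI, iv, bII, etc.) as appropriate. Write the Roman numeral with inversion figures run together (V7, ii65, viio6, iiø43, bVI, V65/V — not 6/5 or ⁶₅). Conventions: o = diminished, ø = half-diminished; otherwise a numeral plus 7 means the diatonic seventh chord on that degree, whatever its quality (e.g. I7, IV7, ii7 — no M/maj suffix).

Stacked in thirds the chord is F-Ab-C: a minor triad on F.
F is the fourth degree of C major. This is the minor subdominant, borrowed from the parallel minor.
With Ab in the bass the chord is in first inversion, so the figured bass is 6.

iv6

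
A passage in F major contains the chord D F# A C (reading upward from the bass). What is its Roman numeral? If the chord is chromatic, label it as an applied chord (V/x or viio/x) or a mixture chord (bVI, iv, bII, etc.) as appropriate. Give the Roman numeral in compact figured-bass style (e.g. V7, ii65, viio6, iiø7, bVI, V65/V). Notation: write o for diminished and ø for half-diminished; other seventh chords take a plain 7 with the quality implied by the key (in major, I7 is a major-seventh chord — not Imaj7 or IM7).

The pitches D-F#-A-C form a dominant seventh chord rooted on D.
D is not a diatonic chord root with this quality in F major, but it lies a perfect fifth above G (ii), so the chord functions as an applied dominant of ii.

V7/ii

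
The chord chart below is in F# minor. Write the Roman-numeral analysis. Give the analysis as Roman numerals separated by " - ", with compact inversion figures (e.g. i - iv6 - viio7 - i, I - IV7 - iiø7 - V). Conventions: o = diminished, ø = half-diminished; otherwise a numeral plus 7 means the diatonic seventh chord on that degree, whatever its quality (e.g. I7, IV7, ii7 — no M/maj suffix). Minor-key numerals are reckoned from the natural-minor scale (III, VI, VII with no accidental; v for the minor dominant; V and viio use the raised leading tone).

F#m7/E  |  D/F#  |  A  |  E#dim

i42 - VI6 - III - viio

F#m7/E has root F#, degree 1 in F# minor, so i42.
D/F#: major triad on D = scale degree 6 → VI6.
A: root A is the mediant; major triad there is III.
E#dim: root E# is the leading tone; diminished triad there is viio.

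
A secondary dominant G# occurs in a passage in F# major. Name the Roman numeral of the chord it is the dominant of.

V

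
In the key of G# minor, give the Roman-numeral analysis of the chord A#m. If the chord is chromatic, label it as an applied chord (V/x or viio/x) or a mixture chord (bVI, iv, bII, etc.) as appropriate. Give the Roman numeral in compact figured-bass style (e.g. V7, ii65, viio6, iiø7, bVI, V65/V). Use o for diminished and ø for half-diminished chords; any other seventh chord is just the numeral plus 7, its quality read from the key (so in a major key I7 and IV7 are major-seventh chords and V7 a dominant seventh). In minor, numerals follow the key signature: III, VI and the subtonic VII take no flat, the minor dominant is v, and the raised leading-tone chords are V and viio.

ii

Stacked in thirds the chord is A#-C#-E#: a minor triad on A#.
A# is the second degree of G# minor. This is the minor supertonic, borrowed from the parallel major (the Dorian ii).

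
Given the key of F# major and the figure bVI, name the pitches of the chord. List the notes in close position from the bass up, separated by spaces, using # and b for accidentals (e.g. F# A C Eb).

Scale degree 6 in F# major is D#; lowering it a half step gives D. bVI is a major triad on the lowered sixth degree, borrowed from the parallel minor.
So the chord is D-F#-A, a major triad.

D F# A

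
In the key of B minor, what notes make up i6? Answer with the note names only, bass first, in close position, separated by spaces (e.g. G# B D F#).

The numeral's case and figure indicate a minor triad. In B minor its root, the first degree, is B.
That chord is spelled B-D-F#.
With the 6 figure the chord is in first inversion; from the bass D upward in close position it reads D-F#-B.

D F# B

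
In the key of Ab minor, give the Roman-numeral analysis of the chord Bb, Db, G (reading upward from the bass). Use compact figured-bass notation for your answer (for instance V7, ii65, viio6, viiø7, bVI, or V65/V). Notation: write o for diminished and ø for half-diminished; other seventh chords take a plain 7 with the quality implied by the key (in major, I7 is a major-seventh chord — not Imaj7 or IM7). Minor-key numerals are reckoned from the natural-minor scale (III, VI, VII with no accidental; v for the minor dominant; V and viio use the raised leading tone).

viio6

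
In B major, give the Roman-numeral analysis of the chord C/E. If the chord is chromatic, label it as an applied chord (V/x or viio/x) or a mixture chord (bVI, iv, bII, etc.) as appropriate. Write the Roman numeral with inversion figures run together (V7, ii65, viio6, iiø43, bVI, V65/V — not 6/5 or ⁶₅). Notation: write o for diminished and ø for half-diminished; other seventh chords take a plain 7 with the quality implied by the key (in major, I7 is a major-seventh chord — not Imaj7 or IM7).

The pitches C-E-G form a major triad rooted on C.
C is the lowered second degree of B major (diatonic 2 would be C#). This is the Neapolitan sixth — a major triad on the lowered second degree, here in its customary first inversion.
With E in the bass the chord is in first inversion, so the figured bass is 6.

bII6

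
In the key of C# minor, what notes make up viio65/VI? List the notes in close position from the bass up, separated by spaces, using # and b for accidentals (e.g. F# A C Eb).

B D F G#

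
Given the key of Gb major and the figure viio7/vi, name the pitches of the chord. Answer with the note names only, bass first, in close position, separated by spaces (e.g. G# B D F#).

D F Ab Cb

The slash marks an applied leading-tone chord: viio of vi. In Gb major, vi is Eb, so the leading tone to it is D, a half step below.
Building a fully diminished seventh chord on D gives D-F-Ab-Cb.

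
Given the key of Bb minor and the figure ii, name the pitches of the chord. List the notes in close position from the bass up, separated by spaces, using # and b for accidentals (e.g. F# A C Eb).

ii is the minor supertonic, borrowed from the parallel major (the Dorian ii). In Bb minor that root is C.
So the chord is C-Eb-G, a minor triad.

C Eb G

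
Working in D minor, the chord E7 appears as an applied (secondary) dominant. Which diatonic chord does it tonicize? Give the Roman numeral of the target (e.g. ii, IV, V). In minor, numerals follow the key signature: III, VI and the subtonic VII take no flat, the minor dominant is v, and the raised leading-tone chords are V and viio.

V

The chord is a dominant seventh chord on E.
A dominant resolves down a perfect fifth: E → A. In D minor, A is scale degree 5, i.e. V.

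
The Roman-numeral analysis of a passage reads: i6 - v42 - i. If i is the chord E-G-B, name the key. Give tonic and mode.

E minor

The chord Em is a minor triad rooted on E; its label is i.
If E is scale degree 1 and the mode makes that degree carry a minor triad, the tonic is E and the mode is minor.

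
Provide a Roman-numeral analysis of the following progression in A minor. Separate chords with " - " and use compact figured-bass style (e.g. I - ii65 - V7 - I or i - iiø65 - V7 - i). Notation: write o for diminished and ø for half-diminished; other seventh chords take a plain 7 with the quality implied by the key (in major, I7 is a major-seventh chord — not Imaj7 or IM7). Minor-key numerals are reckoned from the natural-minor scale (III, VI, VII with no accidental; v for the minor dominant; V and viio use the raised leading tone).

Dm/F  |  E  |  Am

iv6 - V - i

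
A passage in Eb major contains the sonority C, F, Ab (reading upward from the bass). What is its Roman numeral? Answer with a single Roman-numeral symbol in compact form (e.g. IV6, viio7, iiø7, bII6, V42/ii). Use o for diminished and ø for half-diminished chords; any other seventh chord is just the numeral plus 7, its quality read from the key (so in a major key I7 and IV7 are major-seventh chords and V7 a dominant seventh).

ii64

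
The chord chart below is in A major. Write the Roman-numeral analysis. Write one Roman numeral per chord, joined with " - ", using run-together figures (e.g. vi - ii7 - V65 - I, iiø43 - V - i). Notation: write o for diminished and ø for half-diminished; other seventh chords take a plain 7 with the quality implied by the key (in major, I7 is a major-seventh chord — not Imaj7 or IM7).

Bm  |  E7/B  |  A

ii - V43 - I

Bm: root B is the supertonic; minor triad there is ii.
E7/B: root E is the dominant; dominant seventh chord there is V43.
A: root A is the tonic; major triad there is I.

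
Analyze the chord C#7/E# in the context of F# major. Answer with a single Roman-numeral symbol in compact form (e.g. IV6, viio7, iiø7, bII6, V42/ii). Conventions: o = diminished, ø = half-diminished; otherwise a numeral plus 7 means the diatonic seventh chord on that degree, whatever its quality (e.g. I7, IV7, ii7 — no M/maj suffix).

The pitches C#-E#-G#-B form a dominant seventh chord rooted on C#.
In F# major, C# is the dominant; the diatonic dominant seventh chord there is V7.
With E# in the bass the chord is in first inversion, so the figured bass is 65.

V65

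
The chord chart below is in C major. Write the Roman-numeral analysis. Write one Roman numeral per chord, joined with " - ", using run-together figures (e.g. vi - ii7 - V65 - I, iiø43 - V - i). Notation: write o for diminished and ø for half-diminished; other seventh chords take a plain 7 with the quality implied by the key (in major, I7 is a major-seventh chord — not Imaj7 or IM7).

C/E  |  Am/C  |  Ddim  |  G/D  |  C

C/E has root C, degree 1 in C major, so I6.
Am/C has root A, degree 6 in C major, so vi6.
Ddim: diminished triad on D — chromatic; iio (borrowed from the parallel minor).
G/D: root G is the dominant; major triad there is V64.
C: major triad on C = scale degree 1 → I.

I6 - vi6 - iio - V64 - I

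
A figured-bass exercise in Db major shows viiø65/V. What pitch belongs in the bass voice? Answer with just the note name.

Bb

The applied chord viiø65/V is rooted on G: G-Bb-Db-F.
The figure 65 means first inversion — the third is in the bass.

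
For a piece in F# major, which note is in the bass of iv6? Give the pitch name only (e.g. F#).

D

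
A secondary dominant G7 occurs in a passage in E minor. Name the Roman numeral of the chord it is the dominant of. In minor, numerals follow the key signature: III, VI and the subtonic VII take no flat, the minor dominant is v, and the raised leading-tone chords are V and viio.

The chord is a dominant seventh chord on G.
A dominant resolves down a perfect fifth: G → C. In E minor, C is scale degree 6, i.e. VI.

VI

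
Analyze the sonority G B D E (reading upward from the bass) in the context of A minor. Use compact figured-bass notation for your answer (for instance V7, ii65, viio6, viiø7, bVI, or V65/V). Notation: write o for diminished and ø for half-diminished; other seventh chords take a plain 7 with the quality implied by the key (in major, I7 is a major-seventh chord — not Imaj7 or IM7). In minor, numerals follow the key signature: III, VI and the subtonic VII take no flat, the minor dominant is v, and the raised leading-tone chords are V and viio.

Stacked in thirds the chord is E-G-B-D: a minor seventh chord on E.
E is scale degree 5 in A minor, and a minor seventh chord on that degree is written v7.
With G in the bass the chord is in first inversion, so the figured bass is 65.

v65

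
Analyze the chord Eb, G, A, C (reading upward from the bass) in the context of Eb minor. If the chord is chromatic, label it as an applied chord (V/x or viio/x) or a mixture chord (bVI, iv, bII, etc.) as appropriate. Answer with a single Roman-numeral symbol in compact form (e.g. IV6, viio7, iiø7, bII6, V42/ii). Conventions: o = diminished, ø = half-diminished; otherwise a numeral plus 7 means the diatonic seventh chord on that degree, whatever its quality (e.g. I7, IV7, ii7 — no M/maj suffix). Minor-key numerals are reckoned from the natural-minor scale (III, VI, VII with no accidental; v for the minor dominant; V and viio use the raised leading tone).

viiø43/V

The pitches A-C-Eb-G form a half-diminished seventh chord rooted on A.
A sits a half step below Bb (V in Eb minor); a diminished chord there is the applied leading-tone chord of V.
With Eb in the bass the chord is in second inversion, so the figured bass is 43.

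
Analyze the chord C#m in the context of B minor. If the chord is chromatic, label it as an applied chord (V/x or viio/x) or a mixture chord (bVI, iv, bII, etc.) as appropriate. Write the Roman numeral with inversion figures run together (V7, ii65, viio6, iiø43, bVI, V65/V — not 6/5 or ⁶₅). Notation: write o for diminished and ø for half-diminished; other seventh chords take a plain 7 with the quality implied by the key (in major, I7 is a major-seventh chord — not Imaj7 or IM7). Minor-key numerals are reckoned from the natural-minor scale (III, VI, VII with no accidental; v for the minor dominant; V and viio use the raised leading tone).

ii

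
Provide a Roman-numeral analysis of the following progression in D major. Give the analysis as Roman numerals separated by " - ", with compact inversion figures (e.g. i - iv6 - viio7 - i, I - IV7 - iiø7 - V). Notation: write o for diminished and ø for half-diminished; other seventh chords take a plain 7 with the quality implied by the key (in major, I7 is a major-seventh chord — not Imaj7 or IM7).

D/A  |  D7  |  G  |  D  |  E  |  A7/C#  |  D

D/A: root D is the tonic; major triad there is I64.
D7: chromatic; D is V of IV, so V7/IV.
G: root G is the subdominant; major triad there is IV.
D: major triad on D = scale degree 1 → I.
E is the secondary dominant of V (major triad on E): V/V.
A7/C#: root A is the dominant; dominant seventh chord there is V65.
D: major triad on D = scale degree 1 → I.

I64 - V7/IV - IV - I - V/V - V65 - I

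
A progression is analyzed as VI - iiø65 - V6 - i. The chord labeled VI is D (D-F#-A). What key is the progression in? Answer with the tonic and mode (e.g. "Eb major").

VI is given as D-F#-A — a major triad with root D.
VI on D implies D is the submediant; that puts the tonic at F#, and the uppercase numeral fits minor mode.

F# minor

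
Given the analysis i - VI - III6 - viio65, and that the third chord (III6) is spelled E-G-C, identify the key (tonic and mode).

A minor

The chord C/E is a major triad rooted on C; its label is III6.
Counting down 2 scale steps from C places the tonic on A; a major triad on degree 3 is diatonic only in minor.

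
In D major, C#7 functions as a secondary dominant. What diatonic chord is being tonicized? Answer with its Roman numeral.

The chord is a dominant seventh chord on C#.
A dominant resolves down a perfect fifth: C# → F#. In D major, F# is scale degree 3, i.e. iii.

iii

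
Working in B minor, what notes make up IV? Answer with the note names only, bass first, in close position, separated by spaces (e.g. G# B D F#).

E G# B

Scale degree 4 in B minor is E; here the chord built on it is altered to a major triad. IV is the major subdominant, borrowed from the parallel major.
So the chord is E-G#-B, a major triad.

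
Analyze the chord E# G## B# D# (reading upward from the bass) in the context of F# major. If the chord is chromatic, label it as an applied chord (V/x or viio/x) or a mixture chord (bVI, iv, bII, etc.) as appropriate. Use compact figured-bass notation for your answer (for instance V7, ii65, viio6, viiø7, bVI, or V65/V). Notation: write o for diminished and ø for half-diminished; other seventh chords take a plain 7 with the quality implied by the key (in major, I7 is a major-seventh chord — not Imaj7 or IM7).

The pitches E#-G##-B#-D# form a dominant seventh chord rooted on E#.
E# is not a diatonic chord root with this quality in F# major, but it lies a perfect fifth above A# (iii), so the chord functions as an applied dominant of iii.

V7/iii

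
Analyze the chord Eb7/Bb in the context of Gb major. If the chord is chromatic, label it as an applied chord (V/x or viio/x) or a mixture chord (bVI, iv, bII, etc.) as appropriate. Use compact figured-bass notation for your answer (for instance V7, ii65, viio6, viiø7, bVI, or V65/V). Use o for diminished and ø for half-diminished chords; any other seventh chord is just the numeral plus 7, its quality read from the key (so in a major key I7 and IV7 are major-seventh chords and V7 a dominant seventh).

The pitches Eb-G-Bb-Db form a dominant seventh chord rooted on Eb.
Eb is not a diatonic chord root with this quality in Gb major, but it lies a perfect fifth above Ab (ii), so the chord functions as an applied dominant of ii.
With Bb in the bass the chord is in second inversion, so the figured bass is 43.

V43/ii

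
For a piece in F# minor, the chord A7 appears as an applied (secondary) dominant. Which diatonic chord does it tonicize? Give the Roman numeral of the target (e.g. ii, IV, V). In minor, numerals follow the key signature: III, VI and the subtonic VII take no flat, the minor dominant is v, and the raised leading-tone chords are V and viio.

VI

The chord is a dominant seventh chord on A.
A dominant resolves down a perfect fifth: A → D. In F# minor, D is scale degree 6, i.e. VI.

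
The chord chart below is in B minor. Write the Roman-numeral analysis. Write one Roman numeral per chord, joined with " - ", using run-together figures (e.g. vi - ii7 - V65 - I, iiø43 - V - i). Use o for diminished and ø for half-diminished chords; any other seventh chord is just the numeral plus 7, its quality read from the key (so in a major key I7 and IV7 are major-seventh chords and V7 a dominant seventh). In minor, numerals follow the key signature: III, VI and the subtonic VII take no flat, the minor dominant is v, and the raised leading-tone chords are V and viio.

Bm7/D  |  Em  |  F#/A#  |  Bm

i65 - iv - V6 - i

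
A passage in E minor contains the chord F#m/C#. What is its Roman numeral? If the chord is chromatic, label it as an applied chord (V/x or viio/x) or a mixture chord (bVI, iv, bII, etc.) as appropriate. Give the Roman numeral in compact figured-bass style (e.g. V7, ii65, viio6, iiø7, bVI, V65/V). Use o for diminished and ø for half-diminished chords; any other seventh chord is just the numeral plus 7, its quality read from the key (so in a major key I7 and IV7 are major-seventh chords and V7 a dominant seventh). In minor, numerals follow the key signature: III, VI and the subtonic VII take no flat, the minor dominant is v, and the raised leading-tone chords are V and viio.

The pitches F#-A-C# form a minor triad rooted on F#.
F# is the second degree of E minor. This is the minor supertonic, borrowed from the parallel major (the Dorian ii).
With C# in the bass the chord is in second inversion, so the figured bass is 64.

ii64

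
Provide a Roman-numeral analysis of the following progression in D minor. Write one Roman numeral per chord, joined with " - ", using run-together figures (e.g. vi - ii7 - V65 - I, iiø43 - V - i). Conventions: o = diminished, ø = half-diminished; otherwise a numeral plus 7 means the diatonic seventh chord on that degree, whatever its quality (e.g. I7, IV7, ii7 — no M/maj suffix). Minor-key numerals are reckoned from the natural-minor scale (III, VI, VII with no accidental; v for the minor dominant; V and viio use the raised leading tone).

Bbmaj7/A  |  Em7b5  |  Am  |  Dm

VI42 - iiø7 - v - i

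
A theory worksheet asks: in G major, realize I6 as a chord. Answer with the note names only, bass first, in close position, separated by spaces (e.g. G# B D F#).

The numeral's case and figure indicate a major triad. In G major its root, scale degree 1, is G.
That chord is spelled G-B-D.
The figured bass 6 indicates first inversion, placing the third (B) in the bass: B-D-G.

B D G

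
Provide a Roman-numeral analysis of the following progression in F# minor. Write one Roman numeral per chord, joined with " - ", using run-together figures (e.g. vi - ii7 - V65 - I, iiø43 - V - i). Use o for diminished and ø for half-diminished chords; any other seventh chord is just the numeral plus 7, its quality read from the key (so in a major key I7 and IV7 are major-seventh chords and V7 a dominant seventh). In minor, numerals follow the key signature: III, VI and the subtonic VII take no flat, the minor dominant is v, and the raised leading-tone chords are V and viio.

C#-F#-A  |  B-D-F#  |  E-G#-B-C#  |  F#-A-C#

C#-F#-A has root F#, degree 1 in F# minor, so i64.
B-D-F#: root B is the subdominant; minor triad there is iv.
E-G#-B-C#: root C# is the dominant; minor seventh chord there is v65.
F#-A-C#: root F# is the tonic; minor triad there is i.

i64 - iv - v65 - i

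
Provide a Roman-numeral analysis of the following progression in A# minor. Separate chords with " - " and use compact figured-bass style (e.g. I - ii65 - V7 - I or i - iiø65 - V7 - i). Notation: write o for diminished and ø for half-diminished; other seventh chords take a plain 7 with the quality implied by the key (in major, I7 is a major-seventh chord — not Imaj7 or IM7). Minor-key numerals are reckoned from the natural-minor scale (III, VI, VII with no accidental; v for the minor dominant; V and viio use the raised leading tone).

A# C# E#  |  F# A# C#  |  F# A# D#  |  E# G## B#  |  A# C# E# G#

i - VI - iv6 - V - i7

A#-C#-E#: root A# is the tonic; minor triad there is i.
F#-A#-C# has root F#, degree 6 in A# minor, so VI.
F#-A#-D#: minor triad on D# = scale degree 4 → iv6.
E#-G##-B#: root E# is the dominant; major triad there is V.
A#-C#-E#-G# has root A#, degree 1 in A# minor, so i7.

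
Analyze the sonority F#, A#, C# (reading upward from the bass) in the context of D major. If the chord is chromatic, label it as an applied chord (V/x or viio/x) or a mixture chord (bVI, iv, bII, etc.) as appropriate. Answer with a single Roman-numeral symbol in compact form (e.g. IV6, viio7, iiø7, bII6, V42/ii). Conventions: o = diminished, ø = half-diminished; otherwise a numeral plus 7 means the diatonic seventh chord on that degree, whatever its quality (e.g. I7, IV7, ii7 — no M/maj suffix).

V/vi

The pitches F#-A#-C# form a major triad rooted on F#.
F# is not a diatonic chord root with this quality in D major, but it lies a perfect fifth above B (vi), so the chord functions as an applied dominant of vi.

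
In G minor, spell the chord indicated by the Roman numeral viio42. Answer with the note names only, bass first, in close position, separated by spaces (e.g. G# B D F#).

Eb F# A C

In G minor, the leading-tone chord is built on the raised seventh degree, F#.
That chord is spelled F#-A-C-Eb.
With the 42 figure the chord is in third inversion; from the bass Eb upward in close position it reads Eb-F#-A-C.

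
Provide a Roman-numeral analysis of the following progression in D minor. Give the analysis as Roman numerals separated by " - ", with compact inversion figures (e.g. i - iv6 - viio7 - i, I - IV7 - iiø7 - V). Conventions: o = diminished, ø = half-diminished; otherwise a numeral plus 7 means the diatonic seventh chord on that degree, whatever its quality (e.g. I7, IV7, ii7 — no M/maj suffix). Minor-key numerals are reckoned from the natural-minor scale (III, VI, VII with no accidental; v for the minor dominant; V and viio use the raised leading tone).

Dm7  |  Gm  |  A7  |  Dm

Dm7: root D is the tonic; minor seventh chord there is i7.
Gm: root G is the subdominant; minor triad there is iv.
A7: root A is the dominant; dominant seventh chord there is V7.
Dm: root D is the tonic; minor triad there is i.

i7 - iv - V7 - i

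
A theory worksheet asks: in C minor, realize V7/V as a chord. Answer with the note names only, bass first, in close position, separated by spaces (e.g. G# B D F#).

D F# A C

The slash means an applied dominant: we want the dominant of V. In C minor, V is G major, and its dominant is built on D.
Building a dominant seventh chord on D gives D-F#-A-C.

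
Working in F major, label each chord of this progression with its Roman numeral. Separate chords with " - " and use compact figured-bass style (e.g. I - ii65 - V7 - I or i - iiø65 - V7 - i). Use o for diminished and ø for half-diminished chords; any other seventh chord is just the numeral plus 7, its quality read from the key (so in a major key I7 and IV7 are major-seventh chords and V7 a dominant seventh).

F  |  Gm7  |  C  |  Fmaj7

I - ii7 - V - I7

F: major triad on F = scale degree 1 → I.
Gm7 has root G, degree 2 in F major, so ii7.
C has root C, degree 5 in F major, so V.
Fmaj7: major seventh chord on F = scale degree 1 → I7.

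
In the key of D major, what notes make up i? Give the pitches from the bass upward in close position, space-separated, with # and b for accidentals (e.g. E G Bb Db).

D F A

Scale degree 1 in D major is D; here the chord built on it is altered to a minor triad. i is the minor tonic, borrowed from the parallel minor.
So the chord is D-F-A.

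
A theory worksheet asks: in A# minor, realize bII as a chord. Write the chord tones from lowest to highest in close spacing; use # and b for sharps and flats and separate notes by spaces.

Scale degree 2 in A# minor is B#; lowering it a half step gives B. bII is the Neapolitan chord — a major triad on the lowered second degree.
So the chord is B-D#-F#, a major triad.

B D# F#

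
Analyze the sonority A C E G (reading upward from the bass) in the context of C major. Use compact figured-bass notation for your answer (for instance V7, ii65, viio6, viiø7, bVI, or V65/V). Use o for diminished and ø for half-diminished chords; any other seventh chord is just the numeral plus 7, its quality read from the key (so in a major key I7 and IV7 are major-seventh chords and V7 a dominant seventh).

vi7

The pitches A-C-E-G form a minor seventh chord rooted on A.
In C major, A is the submediant; the diatonic minor seventh chord there is vi7.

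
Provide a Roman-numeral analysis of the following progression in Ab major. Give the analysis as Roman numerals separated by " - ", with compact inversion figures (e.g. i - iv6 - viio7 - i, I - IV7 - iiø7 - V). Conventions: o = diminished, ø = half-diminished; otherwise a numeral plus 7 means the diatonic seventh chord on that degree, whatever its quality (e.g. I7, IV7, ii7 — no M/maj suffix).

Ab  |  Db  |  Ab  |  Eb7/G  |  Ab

I - IV - I - V65 - I

Ab has root Ab, degree 1 in Ab major, so I.
Db has root Db, degree 4 in Ab major, so IV.
Ab: major triad on Ab = scale degree 1 → I.
Eb7/G: root Eb is the dominant; dominant seventh chord there is V65.
Ab: root Ab is the tonic; major triad there is I.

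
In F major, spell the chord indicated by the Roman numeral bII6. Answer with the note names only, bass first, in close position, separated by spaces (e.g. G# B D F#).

Bb Db Gb

Scale degree 2 in F major is G; lowering it a half step gives Gb. bII6 is the Neapolitan sixth — a major triad on the lowered second degree, here in its customary first inversion.
So the chord is Gb-Bb-Db, a major triad.
With the 6 figure the chord is in first inversion; from the bass Bb upward in close position it reads Bb-Db-Gb.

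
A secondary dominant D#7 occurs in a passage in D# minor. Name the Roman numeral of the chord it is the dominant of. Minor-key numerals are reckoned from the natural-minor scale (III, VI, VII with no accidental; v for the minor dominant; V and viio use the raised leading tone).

iv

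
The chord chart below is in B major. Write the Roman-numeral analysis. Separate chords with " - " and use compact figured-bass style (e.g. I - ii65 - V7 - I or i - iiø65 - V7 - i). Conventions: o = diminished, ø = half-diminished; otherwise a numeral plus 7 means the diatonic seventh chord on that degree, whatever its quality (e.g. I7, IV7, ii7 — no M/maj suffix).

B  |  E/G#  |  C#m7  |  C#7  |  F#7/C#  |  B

I - IV6 - ii7 - V7/V - V43 - I

B has root B, degree 1 in B major, so I.
E/G# has root E, degree 4 in B major, so IV6.
C#m7: minor seventh chord on C# = scale degree 2 → ii7.
C#7: a dominant seventh chord on C#, the applied dominant of V → V7/V.
F#7/C#: root F# is the dominant; dominant seventh chord there is V43.
B has root B, degree 1 in B major, so I.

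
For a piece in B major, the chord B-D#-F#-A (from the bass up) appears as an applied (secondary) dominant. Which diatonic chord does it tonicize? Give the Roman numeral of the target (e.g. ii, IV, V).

The chord is a dominant seventh chord on B.
A dominant resolves down a perfect fifth: B → E. In B major, E is scale degree 4, i.e. IV.

IV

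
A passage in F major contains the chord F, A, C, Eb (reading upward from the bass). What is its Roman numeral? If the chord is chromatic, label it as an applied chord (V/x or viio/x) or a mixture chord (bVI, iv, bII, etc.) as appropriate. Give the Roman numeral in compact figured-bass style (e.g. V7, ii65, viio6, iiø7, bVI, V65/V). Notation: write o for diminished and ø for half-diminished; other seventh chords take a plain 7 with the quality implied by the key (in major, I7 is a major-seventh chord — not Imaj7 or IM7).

V7/IV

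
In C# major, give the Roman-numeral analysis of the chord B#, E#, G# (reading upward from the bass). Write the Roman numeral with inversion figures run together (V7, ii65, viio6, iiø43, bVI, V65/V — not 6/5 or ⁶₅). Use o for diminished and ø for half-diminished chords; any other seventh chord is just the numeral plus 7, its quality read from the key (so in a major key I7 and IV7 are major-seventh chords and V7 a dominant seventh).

Stacked in thirds the chord is E#-G#-B#: a minor triad on E#.
E# is scale degree 3 in C# major, and a minor triad on that degree is written iii.
With B# in the bass the chord is in second inversion, so the figured bass is 64.

iii64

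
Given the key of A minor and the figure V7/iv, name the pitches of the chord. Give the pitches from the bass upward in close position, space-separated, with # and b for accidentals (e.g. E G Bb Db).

A C# E G

The slash means an applied dominant: we want the dominant of iv. In A minor, iv is D minor, and its dominant is built on A.
Building a dominant seventh chord on A gives A-C#-E-G.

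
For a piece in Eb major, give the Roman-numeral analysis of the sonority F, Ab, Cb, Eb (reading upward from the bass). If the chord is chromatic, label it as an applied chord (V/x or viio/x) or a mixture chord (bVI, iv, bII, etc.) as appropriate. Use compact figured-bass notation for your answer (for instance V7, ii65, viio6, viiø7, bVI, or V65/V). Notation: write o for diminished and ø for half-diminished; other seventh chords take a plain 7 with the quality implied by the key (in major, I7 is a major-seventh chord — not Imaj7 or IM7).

iiø7

Stacked in thirds the chord is F-Ab-Cb-Eb: a half-diminished seventh chord on F.
F is the second degree of Eb major. This is the half-diminished supertonic seventh, borrowed from the parallel minor.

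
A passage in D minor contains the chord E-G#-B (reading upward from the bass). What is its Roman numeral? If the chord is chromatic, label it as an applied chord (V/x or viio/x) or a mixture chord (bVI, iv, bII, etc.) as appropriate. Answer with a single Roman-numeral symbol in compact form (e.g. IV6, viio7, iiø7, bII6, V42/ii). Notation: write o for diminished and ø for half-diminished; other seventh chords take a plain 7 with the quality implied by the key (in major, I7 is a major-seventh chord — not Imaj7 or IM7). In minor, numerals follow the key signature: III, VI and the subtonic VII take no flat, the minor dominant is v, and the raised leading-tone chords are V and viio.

V/V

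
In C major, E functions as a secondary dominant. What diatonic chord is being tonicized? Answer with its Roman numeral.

vi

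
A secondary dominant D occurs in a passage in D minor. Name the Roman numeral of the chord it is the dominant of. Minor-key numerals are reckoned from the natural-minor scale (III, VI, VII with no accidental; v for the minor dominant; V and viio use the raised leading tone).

The chord is a major triad on D.
A dominant resolves down a perfect fifth: D → G. In D minor, G is scale degree 4, i.e. iv.

iv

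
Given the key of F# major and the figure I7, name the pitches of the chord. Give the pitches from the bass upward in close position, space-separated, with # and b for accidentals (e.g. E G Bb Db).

The numeral's case and figure indicate a major seventh chord. In F# major its root, scale degree 1, is F#.
That chord is spelled F#-A#-C#-E#.

F# A# C# E#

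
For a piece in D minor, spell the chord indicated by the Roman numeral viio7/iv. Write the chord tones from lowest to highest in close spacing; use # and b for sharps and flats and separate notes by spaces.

F# A C Eb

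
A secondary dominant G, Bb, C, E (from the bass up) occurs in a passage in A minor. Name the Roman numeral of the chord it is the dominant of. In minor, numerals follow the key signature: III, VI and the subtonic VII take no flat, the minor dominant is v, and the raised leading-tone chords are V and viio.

VI

The chord is a dominant seventh chord on C.
A dominant resolves down a perfect fifth: C → F. In A minor, F is scale degree 6, i.e. VI.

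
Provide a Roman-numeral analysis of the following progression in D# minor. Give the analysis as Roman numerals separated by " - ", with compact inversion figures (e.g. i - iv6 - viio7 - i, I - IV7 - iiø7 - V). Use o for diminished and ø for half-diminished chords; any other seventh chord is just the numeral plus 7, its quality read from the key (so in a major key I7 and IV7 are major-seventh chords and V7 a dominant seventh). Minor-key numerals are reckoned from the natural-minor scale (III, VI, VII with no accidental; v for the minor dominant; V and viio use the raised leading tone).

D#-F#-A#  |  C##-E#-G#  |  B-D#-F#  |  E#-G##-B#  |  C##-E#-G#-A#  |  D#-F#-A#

D#-F#-A# has root D#, degree 1 in D# minor, so i.
C##-E#-G#: diminished triad on C## = scale degree 7 → viio.
B-D#-F# has root B, degree 6 in D# minor, so VI.
E#-G##-B# is the secondary dominant of V (major triad on E#): V/V.
C##-E#-G#-A#: root A# is the dominant; dominant seventh chord there is V65.
D#-F#-A#: root D# is the tonic; minor triad there is i.

i - viio - VI - V/V - V65 - i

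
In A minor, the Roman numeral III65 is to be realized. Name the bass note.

III in A minor has root C; the chord is C-E-G-B.
The figure 65 means first inversion — the third is in the bass.

E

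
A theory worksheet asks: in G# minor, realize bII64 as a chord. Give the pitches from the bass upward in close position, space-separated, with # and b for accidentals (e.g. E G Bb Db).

Scale degree 2 in G# minor is A#; lowering it a half step gives A. bII64 is the Neapolitan chord — a major triad on the lowered second degree.
So the chord is A-C#-E.
With the 64 figure the chord is in second inversion; from the bass E upward in close position it reads E-A-C#.

E A C#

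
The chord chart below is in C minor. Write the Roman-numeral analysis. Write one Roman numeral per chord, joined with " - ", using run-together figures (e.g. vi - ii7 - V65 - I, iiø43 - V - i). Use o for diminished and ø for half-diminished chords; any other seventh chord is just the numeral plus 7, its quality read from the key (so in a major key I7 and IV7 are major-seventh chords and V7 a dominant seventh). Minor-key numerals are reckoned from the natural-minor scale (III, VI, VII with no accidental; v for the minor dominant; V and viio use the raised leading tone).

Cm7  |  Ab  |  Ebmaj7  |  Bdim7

Cm7 has root C, degree 1 in C minor, so i7.
Ab: root Ab is the submediant; major triad there is VI.
Ebmaj7: root Eb is the mediant; major seventh chord there is III7.
Bdim7: root B is the leading tone; fully diminished seventh chord there is viio7.

i7 - VI - III7 - viio7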